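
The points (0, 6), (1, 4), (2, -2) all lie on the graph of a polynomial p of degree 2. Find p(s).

p(s) = -2s^2 + 6

Using the Lagrange interpolation formula with nodes 0, 1, 2:
  L_0(s) = (s - 1)(s - 2) / 2
  L_1(s) = s(s - 2) / -1
  L_2(s) = s(s - 1) / 2
Then p(s) = 6·L_0(s) + 4·L_1(s) - 2·L_2(s).
Expanding and collecting terms gives p(s) = -2s^2 + 6.
Check: p(0) = 6. ✓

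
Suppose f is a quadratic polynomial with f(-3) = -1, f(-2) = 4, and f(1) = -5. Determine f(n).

f(n) = -2n^2 - 5n + 2

Using the Lagrange interpolation formula with nodes -3, -2, 1:
  L_0(n) = (n + 2)(n - 1) / 4
  L_1(n) = (n + 3)(n - 1) / -3
  L_2(n) = (n + 3)(n + 2) / 12
Then f(n) = -1·L_0(n) + 4·L_1(n) - 5·L_2(n).
Expanding and collecting terms gives f(n) = -2n² - 5n + 2.
Check: f(-3) = -1. ✓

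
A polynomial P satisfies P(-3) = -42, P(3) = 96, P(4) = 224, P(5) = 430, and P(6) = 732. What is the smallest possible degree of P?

Divided differences on the nodes -3, 3, 4, 5, 6:
  order 0: -42  96  224  430  732
  order 1: 23  128  206  302
  order 2: 15  39  48
  order 3: 3  3
  order 4: 0
The order-3 divided differences are all 3 (nonzero) and every higher order vanishes, so the data lies on a polynomial of degree exactly 3.

3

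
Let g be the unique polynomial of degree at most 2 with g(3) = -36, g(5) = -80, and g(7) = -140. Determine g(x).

Using the Lagrange interpolation formula with nodes 3, 5, 7:
  L_0(x) = (x - 5)(x - 7) / 8
  L_1(x) = (x - 3)(x - 7) / -4
  L_2(x) = (x - 3)(x - 5) / 8
Then g(x) = -36·L_0(x) - 80·L_1(x) - 140·L_2(x).
Expanding and collecting terms gives g(x) = -2x² - 6x.
Check: g(7) = -140. ✓

g(x) = -2x^2 - 6x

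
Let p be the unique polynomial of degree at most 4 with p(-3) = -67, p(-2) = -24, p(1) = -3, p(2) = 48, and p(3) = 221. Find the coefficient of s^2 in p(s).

0

Write p(s) = as^4 + bs^3 + cs^2 + ds + e. Substituting each data point gives a linear system:
  81a - 27b + 9c - 3d + e = -67
  16a - 8b + 4c - 2d + e = -24
  a + b + c + d + e = -3
  16a + 8b + 4c + 2d + e = 48
  81a + 27b + 9c + 3d + e = 221
Solving the system yields a = 1, b = 6, c = 0, d = -6, e = -4.
So p(s) = s⁴ + 6s³ - 6s - 4.
The coefficient of s^2 is 0.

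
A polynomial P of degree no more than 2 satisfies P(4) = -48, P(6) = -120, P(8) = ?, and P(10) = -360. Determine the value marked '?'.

The 3 known points determine the degree-2 polynomial uniquely.
Write P(u) = au^2 + bu + c. Substituting each data point gives a linear system:
  16a + 4b + c = -48
  36a + 6b + c = -120
  100a + 10b + c = -360
Solving the system yields a = -4, b = 4, c = 0.
So P(u) = -4u^2 + 4u.
Then P(8) = -224.

-224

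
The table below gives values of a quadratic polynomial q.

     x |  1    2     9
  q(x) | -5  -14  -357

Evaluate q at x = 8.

Write q(x) = ax^2 + bx + c. Substituting each data point gives a linear system:
  a + b + c = -5
  4a + 2b + c = -14
  81a + 9b + c = -357
Solving the system yields a = -5, b = 6, c = -6.
So q(x) = -5x^2 + 6x - 6.
Then q(8) = -278.

-278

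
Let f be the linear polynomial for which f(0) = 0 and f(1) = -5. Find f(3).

Write f(t) = at + b. Substituting each data point gives a linear system:
  b = 0
  a + b = -5
Solving the system yields a = -5, b = 0.
So f(t) = -5t.
Then f(3) = -15.

-15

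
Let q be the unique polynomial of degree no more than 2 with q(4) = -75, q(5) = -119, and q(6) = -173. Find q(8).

Using the Lagrange interpolation formula with nodes 4, 5, 6:
  L_0(x) = (x - 5)(x - 6) / 2
  L_1(x) = (x - 4)(x - 6) / -1
  L_2(x) = (x - 4)(x - 5) / 2
Then q(x) = -75·L_0(x) - 119·L_1(x) - 173·L_2(x).
Expanding and collecting terms gives q(x) = -5x^2 + x + 1.
Evaluating at x = 8: q(8) = -311.

-311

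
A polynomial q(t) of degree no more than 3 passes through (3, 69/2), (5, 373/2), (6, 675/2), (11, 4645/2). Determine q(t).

Write q(t) = at^3 + bt^2 + ct + d. Substituting each data point gives a linear system:
  27a + 9b + 3c + d = 69/2
  125a + 25b + 5c + d = 373/2
  216a + 36b + 6c + d = 675/2
  1331a + 121b + 11c + d = 4645/2
Solving the system yields a = 2, b = -3, c = 2, d = 3/2.
So q(t) = 2t^3 - 3t^2 + 2t + 3/2.
Check: q(5) = 373/2. ✓

q(t) = 2t^3 - 3t^2 + 2t + 3/2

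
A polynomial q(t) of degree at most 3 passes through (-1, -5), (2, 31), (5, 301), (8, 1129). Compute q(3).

Using the Lagrange interpolation formula with nodes -1, 2, 5, 8:
  L_0(t) = (t - 2)(t - 5)(t - 8) / -162
  L_1(t) = (t + 1)(t - 5)(t - 8) / 54
  L_2(t) = (t + 1)(t - 2)(t - 8) / -54
  L_3(t) = (t + 1)(t - 2)(t - 5) / 162
Then q(t) = -5·L_0(t) + 31·L_1(t) + 301·L_2(t) + 1129·L_3(t).
Expanding and collecting terms gives q(t) = 2t^3 + t^2 + 5t + 1.
Evaluating at t = 3: q(3) = 79.

79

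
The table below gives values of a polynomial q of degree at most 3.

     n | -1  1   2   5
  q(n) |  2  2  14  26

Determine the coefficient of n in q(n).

1

Write q(n) = an^3 + bn^2 + cn + d. Substituting each data point gives a linear system:
  -a + b - c + d = 2
  a + b + c + d = 2
  8a + 4b + 2c + d = 14
  125a + 25b + 5c + d = 26
Solving the system yields a = -1, b = 6, c = 1, d = -4.
So q(n) = -n^3 + 6n^2 + n - 4.
The coefficient of n is 1.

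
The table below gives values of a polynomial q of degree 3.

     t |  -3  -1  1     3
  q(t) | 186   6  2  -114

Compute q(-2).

Forward differences of the values at t = -3, -1, 1, 3:
  q  : 186  6  2  -114
  Δ  : -180  -4  -116
  Δ^2: 176  -112
  Δ^3: -288
The third differences are constant, confirming degree 3.
Interpolating (Newton forward form) and evaluating at t = -2 gives q(-2) = 56.

56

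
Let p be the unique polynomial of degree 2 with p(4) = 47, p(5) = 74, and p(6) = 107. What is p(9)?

242

Forward differences of the values at t = 4, 5, 6:
  p  : 47  74  107
  Δ  : 27  33
  Δ^2: 6
The second differences are constant, confirming degree 2.
Interpolating (Newton forward form) and evaluating at t = 9 gives p(9) = 242.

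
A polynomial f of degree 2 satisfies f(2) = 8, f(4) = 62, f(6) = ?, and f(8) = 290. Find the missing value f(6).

The 3 known points determine the degree-2 polynomial uniquely.
Write f(n) = an^2 + bn + c. Substituting each data point gives a linear system:
  4a + 2b + c = 8
  16a + 4b + c = 62
  64a + 8b + c = 290
Solving the system yields a = 5, b = -3, c = -6.
So f(n) = 5n² - 3n - 6.
Then f(6) = 156.

156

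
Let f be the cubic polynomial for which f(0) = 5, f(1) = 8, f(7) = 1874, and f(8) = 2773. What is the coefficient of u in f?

Write f(u) = au^3 + bu^2 + cu + d. Substituting each data point gives a linear system:
  d = 5
  a + b + c + d = 8
  343a + 49b + 7c + d = 1874
  512a + 64b + 8c + d = 2773
Solving the system yields a = 5, b = 4, c = -6, d = 5.
So f(u) = 5u^3 + 4u^2 - 6u + 5.
The coefficient of u is -6.

-6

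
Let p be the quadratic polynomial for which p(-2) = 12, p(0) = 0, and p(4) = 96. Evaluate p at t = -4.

64

Write p(t) = at^2 + bt + c. Substituting each data point gives a linear system:
  4a - 2b + c = 12
  c = 0
  16a + 4b + c = 96
Solving the system yields a = 5, b = 4, c = 0.
So p(t) = 5t^2 + 4t.
Then p(-4) = 64.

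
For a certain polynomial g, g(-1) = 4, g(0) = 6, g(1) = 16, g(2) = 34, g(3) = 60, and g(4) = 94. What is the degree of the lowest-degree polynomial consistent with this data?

Forward differences of the values at x = -1, 0, 1, 2, 3, 4:
  g  : 4  6  16  34  60  94
  Δ  : 2  10  18  26  34
  Δ^2: 8  8  8  8
  Δ^3: 0  0  0
  Δ^4: 0  0
  Δ^5: 0
The second differences are constant (8) and nonzero, while all higher differences vanish, so the minimal degree is 2.

2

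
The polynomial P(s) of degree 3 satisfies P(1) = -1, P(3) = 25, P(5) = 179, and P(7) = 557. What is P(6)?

334

Write P(s) = as^3 + bs^2 + cs + d. Substituting each data point gives a linear system:
  a + b + c + d = -1
  27a + 9b + 3c + d = 25
  125a + 25b + 5c + d = 179
  343a + 49b + 7c + d = 557
Solving the system yields a = 2, b = -2, c = -5, d = 4.
So P(s) = 2s^3 - 2s^2 - 5s + 4.
Then P(6) = 334.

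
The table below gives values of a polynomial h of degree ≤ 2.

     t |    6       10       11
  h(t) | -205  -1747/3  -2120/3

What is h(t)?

Using the Lagrange interpolation formula with nodes 6, 10, 11:
  L_0(t) = (t - 10)(t - 11) / 20
  L_1(t) = (t - 6)(t - 11) / -4
  L_2(t) = (t - 6)(t - 10) / 5
Then h(t) = -205·L_0(t) - 1747/3·L_1(t) - 2120/3·L_2(t).
Expanding and collecting terms gives h(t) = -6t² + (5/3)t + 1.
Check: h(6) = -205. ✓

h(t) = -6t^2 + (5/3)t + 1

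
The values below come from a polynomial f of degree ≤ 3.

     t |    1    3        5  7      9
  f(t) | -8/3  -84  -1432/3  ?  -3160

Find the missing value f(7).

-4268/3

On equispaced nodes a degree-3 polynomial has vanishing fourth forward difference, so
  f(1) - 4·f(3) + 6·f(5) - 4·f(7) + f(9) = 0.
Substituting the known values and solving for f(7):
  -4·f(7) = 17072/3
  f(7) = -4268/3.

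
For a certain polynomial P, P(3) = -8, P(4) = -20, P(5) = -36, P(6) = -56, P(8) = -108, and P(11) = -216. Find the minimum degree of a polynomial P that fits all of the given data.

Divided differences on the nodes 3, 4, 5, 6, 8, 11:
  order 0: -8  -20  -36  -56  -108  -216
  order 1: -12  -16  -20  -26  -36
  order 2: -2  -2  -2  -2
  order 3: 0  0  0
  order 4: 0  0
  order 5: 0
The order-2 divided differences are all -2 (nonzero) and every higher order vanishes, so the data lies on a polynomial of degree exactly 2.

2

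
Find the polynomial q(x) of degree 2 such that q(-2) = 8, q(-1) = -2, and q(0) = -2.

Write q(x) = ax^2 + bx + c. Substituting each data point gives a linear system:
  4a - 2b + c = 8
  a - b + c = -2
  c = -2
Solving the system yields a = 5, b = 5, c = -2.
So q(x) = 5x² + 5x - 2.
Check: q(-1) = -2. ✓

q(x) = 5x^2 + 5x - 2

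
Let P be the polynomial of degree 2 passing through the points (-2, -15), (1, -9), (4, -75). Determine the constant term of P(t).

Write P(t) = at^2 + bt + c. Substituting each data point gives a linear system:
  4a - 2b + c = -15
  a + b + c = -9
  16a + 4b + c = -75
Solving the system yields a = -4, b = -2, c = -3.
So P(t) = -4t^2 - 2t - 3.
The constant term is -3.

-3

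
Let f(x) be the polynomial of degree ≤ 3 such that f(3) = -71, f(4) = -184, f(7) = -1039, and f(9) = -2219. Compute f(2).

-14

Write f(x) = ax^3 + bx^2 + cx + d. Substituting each data point gives a linear system:
  27a + 9b + 3c + d = -71
  64a + 16b + 4c + d = -184
  343a + 49b + 7c + d = -1039
  729a + 81b + 9c + d = -2219
Solving the system yields a = -3, b = -1, c = 5, d = 4.
So f(x) = -3x^3 - x^2 + 5x + 4.
Then f(2) = -14.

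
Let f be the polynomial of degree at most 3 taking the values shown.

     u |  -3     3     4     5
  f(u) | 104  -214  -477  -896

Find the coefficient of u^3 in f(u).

-6

Write f(u) = au^3 + bu^2 + cu + d. Substituting each data point gives a linear system:
  -27a + 9b - 3c + d = 104
  27a + 9b + 3c + d = -214
  64a + 16b + 4c + d = -477
  125a + 25b + 5c + d = -896
Solving the system yields a = -6, b = -6, c = 1, d = -1.
So f(u) = -6u^3 - 6u^2 + u - 1.
The leading coefficient is -6.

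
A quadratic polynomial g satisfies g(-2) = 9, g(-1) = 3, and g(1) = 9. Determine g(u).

g(u) = 3u^2 + 3u + 3

Using the Lagrange interpolation formula with nodes -2, -1, 1:
  L_0(u) = (u + 1)(u - 1) / 3
  L_1(u) = (u + 2)(u - 1) / -2
  L_2(u) = (u + 2)(u + 1) / 6
Then g(u) = 9·L_0(u) + 3·L_1(u) + 9·L_2(u).
Expanding and collecting terms gives g(u) = 3u^2 + 3u + 3.
Check: g(1) = 9. ✓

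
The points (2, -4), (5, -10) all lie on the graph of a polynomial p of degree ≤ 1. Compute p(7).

-14

Write p(n) = an + b. Substituting each data point gives a linear system:
  2a + b = -4
  5a + b = -10
Solving the system yields a = -2, b = 0.
So p(n) = -2n.
Then p(7) = -14.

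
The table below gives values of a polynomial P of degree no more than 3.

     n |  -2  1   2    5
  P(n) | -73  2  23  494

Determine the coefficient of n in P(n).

Write P(n) = an^3 + bn^2 + cn + d. Substituting each data point gives a linear system:
  -8a + 4b - 2c + d = -73
  a + b + c + d = 2
  8a + 4b + 2c + d = 23
  125a + 25b + 5c + d = 494
Solving the system yields a = 5, b = -6, c = 4, d = -1.
So P(n) = 5n^3 - 6n^2 + 4n - 1.
The coefficient of n is 4.

4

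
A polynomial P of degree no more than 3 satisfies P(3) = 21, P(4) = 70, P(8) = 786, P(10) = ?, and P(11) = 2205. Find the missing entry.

1624

The 4 known points determine the degree-3 polynomial uniquely.
Write P(n) = an^3 + bn^2 + cn + d. Substituting each data point gives a linear system:
  27a + 9b + 3c + d = 21
  64a + 16b + 4c + d = 70
  512a + 64b + 8c + d = 786
  1331a + 121b + 11c + d = 2205
Solving the system yields a = 2, b = -4, c = 3, d = -6.
So P(n) = 2n³ - 4n² + 3n - 6.
Then P(10) = 1624.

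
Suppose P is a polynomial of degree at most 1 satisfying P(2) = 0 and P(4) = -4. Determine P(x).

Using the Lagrange interpolation formula with nodes 2, 4:
  L_0(x) = (x - 4) / -2
  L_1(x) = (x - 2) / 2
Then P(x) = 0·L_0(x) - 4·L_1(x).
Expanding and collecting terms gives P(x) = -2x + 4.
Check: P(2) = 0. ✓

P(x) = -2x + 4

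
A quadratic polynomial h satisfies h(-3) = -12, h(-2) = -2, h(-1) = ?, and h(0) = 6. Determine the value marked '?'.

4

The 3 known points determine the degree-2 polynomial uniquely.
Write h(u) = au^2 + bu + c. Substituting each data point gives a linear system:
  9a - 3b + c = -12
  4a - 2b + c = -2
  c = 6
Solving the system yields a = -2, b = 0, c = 6.
So h(u) = -2u^2 + 6.
Then h(-1) = 4.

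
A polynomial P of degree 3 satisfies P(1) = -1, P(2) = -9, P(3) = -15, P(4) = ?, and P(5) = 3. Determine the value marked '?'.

-13

The 4 known points determine the degree-3 polynomial uniquely.
Write P(t) = at^3 + bt^2 + ct + d. Substituting each data point gives a linear system:
  a + b + c + d = -1
  8a + 4b + 2c + d = -9
  27a + 9b + 3c + d = -15
  125a + 25b + 5c + d = 3
Solving the system yields a = 1, b = -5, c = 0, d = 3.
So P(t) = t³ - 5t² + 3.
Then P(4) = -13.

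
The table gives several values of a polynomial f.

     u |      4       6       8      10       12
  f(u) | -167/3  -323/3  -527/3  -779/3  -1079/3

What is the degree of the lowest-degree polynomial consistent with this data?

2

Forward differences of the values at u = 4, 6, 8, 10, 12:
  f  : -167/3  -323/3  -527/3  -779/3  -1079/3
  Δ  : -52  -68  -84  -100
  Δ^2: -16  -16  -16
  Δ^3: 0  0
  Δ^4: 0
The second differences are constant (-16) and nonzero, while all higher differences vanish, so the minimal degree is 2.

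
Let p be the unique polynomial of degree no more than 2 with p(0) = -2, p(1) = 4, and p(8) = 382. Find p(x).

Using the Lagrange interpolation formula with nodes 0, 1, 8:
  L_0(x) = (x - 1)(x - 8) / 8
  L_1(x) = x(x - 8) / -7
  L_2(x) = x(x - 1) / 56
Then p(x) = -2·L_0(x) + 4·L_1(x) + 382·L_2(x).
Expanding and collecting terms gives p(x) = 6x^2 - 2.
Check: p(0) = -2. ✓

p(x) = 6x^2 - 2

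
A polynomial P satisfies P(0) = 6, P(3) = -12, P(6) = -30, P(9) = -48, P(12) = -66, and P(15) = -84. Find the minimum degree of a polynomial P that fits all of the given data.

1

Forward differences of the values at n = 0, 3, 6, 9, 12, 15:
  P  : 6  -12  -30  -48  -66  -84
  Δ  : -18  -18  -18  -18  -18
  Δ^2: 0  0  0  0
  Δ^3: 0  0  0
  Δ^4: 0  0
  Δ^5: 0
The first differences are constant (-18) and nonzero, while all higher differences vanish, so the minimal degree is 1.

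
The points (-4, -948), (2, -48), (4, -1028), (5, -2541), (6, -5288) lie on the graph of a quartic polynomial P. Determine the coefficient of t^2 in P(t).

Write P(t) = at^4 + bt^3 + ct^2 + dt + e. Substituting each data point gives a linear system:
  256a - 64b + 16c - 4d + e = -948
  16a + 8b + 4c + 2d + e = -48
  256a + 64b + 16c + 4d + e = -1028
  625a + 125b + 25c + 5d + e = -2541
  1296a + 216b + 36c + 6d + e = -5288
Solving the system yields a = -4, b = -1, c = 2, d = 6, e = 4.
So P(t) = -4t^4 - t^3 + 2t^2 + 6t + 4.
The coefficient of t^2 is 2.

2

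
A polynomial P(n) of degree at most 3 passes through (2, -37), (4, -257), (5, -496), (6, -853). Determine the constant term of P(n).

Write P(n) = an^3 + bn^2 + cn + d. Substituting each data point gives a linear system:
  8a + 4b + 2c + d = -37
  64a + 16b + 4c + d = -257
  125a + 25b + 5c + d = -496
  216a + 36b + 6c + d = -853
Solving the system yields a = -4, b = 1, c = -4, d = -1.
So P(n) = -4n³ + n² - 4n - 1.
The constant term is -1.

-1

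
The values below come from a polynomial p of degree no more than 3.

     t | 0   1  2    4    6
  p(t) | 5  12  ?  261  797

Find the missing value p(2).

45

The 4 known points determine the degree-3 polynomial uniquely.
Write p(t) = at^3 + bt^2 + ct + d. Substituting each data point gives a linear system:
  d = 5
  a + b + c + d = 12
  64a + 16b + 4c + d = 261
  216a + 36b + 6c + d = 797
Solving the system yields a = 3, b = 4, c = 0, d = 5.
So p(t) = 3t³ + 4t² + 5.
Then p(2) = 45.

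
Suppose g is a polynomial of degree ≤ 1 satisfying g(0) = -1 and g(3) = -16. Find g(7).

Write g(t) = at + b. Substituting each data point gives a linear system:
  b = -1
  3a + b = -16
Solving the system yields a = -5, b = -1.
So g(t) = -5t - 1.
Then g(7) = -36.

-36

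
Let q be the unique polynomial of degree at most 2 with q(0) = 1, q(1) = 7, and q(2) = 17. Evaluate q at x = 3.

Forward differences of the values at x = 0, 1, 2:
  q  : 1  7  17
  Δ  : 6  10
  Δ^2: 4
The second differences are constant, confirming degree 2.
Interpolating (Newton forward form) and evaluating at x = 3 gives q(3) = 31.

31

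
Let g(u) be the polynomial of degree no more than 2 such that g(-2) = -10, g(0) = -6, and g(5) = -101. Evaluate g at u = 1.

-13

Write g(u) = au^2 + bu + c. Substituting each data point gives a linear system:
  4a - 2b + c = -10
  c = -6
  25a + 5b + c = -101
Solving the system yields a = -3, b = -4, c = -6.
So g(u) = -3u² - 4u - 6.
Then g(1) = -13.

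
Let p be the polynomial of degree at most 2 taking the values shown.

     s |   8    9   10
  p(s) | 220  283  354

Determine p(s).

p(s) = 4s^2 - 5s + 4

Write p(s) = as^2 + bs + c. Substituting each data point gives a linear system:
  64a + 8b + c = 220
  81a + 9b + c = 283
  100a + 10b + c = 354
Solving the system yields a = 4, b = -5, c = 4.
So p(s) = 4s^2 - 5s + 4.
Check: p(9) = 283. ✓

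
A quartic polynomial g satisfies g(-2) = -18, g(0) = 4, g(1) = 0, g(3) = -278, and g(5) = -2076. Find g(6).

-4250

Write g(x) = ax^4 + bx^3 + cx^2 + dx + e. Substituting each data point gives a linear system:
  16a - 8b + 4c - 2d + e = -18
  e = 4
  a + b + c + d + e = 0
  81a + 27b + 9c + 3d + e = -278
  625a + 125b + 25c + 5d + e = -2076
Solving the system yields a = -3, b = -2, c = 2, d = -1, e = 4.
So g(x) = -3x^4 - 2x^3 + 2x^2 - x + 4.
Then g(6) = -4250.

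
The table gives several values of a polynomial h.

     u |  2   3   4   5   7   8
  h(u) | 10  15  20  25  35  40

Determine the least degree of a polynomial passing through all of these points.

1

Divided differences on the nodes 2, 3, 4, 5, 7, 8:
  order 0: 10  15  20  25  35  40
  order 1: 5  5  5  5  5
  order 2: 0  0  0  0
  order 3: 0  0  0
  order 4: 0  0
  order 5: 0
The order-1 divided differences are all 5 (nonzero) and every higher order vanishes, so the data lies on a polynomial of degree exactly 1.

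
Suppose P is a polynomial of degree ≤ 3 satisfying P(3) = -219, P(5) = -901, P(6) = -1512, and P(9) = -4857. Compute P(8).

Write P(s) = as^3 + bs^2 + cs + d. Substituting each data point gives a linear system:
  27a + 9b + 3c + d = -219
  125a + 25b + 5c + d = -901
  216a + 36b + 6c + d = -1512
  729a + 81b + 9c + d = -4857
Solving the system yields a = -6, b = -6, c = 1, d = -6.
So P(s) = -6s^3 - 6s^2 + s - 6.
Then P(8) = -3454.

-3454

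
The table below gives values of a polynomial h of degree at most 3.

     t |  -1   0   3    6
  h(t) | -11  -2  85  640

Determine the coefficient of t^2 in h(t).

-1

Write h(t) = at^3 + bt^2 + ct + d. Substituting each data point gives a linear system:
  -a + b - c + d = -11
  d = -2
  27a + 9b + 3c + d = 85
  216a + 36b + 6c + d = 640
Solving the system yields a = 3, b = -1, c = 5, d = -2.
So h(t) = 3t^3 - t^2 + 5t - 2.
The coefficient of t^2 is -1.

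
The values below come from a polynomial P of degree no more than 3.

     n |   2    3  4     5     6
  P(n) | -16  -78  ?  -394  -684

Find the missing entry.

On equispaced nodes a degree-3 polynomial has vanishing fourth forward difference, so
  P(2) - 4·P(3) + 6·P(4) - 4·P(5) + P(6) = 0.
Substituting the known values and solving for P(4):
  6·P(4) = -1188
  P(4) = -198.

-198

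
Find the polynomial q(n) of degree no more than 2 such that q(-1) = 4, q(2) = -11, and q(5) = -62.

Using the Lagrange interpolation formula with nodes -1, 2, 5:
  L_0(n) = (n - 2)(n - 5) / 18
  L_1(n) = (n + 1)(n - 5) / -9
  L_2(n) = (n + 1)(n - 2) / 18
Then q(n) = 4·L_0(n) - 11·L_1(n) - 62·L_2(n).
Expanding and collecting terms gives q(n) = -2n^2 - 3n + 3.
Check: q(-1) = 4. ✓

q(n) = -2n^2 - 3n + 3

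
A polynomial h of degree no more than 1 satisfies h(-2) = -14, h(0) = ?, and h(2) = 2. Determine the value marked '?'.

-6

The 2 known points determine the degree-1 polynomial uniquely.
Write h(x) = ax + b. Substituting each data point gives a linear system:
  -2a + b = -14
  2a + b = 2
Solving the system yields a = 4, b = -6.
So h(x) = 4x - 6.
Then h(0) = -6.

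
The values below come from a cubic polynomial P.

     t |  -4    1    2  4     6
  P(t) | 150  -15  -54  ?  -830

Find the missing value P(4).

The 4 known points determine the degree-3 polynomial uniquely.
Write P(t) = at^3 + bt^2 + ct + d. Substituting each data point gives a linear system:
  -64a + 16b - 4c + d = 150
  a + b + c + d = -15
  8a + 4b + 2c + d = -54
  216a + 36b + 6c + d = -830
Solving the system yields a = -3, b = -4, c = -6, d = -2.
So P(t) = -3t³ - 4t² - 6t - 2.
Then P(4) = -282.

-282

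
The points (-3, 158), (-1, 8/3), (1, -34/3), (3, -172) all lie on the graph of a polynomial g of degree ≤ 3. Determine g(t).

Write g(t) = at^3 + bt^2 + ct + d. Substituting each data point gives a linear system:
  -27a + 9b - 3c + d = 158
  -a + b - c + d = 8/3
  a + b + c + d = -34/3
  27a + 9b + 3c + d = -172
Solving the system yields a = -6, b = -1/3, c = -1, d = -4.
So g(t) = -6t^3 - (1/3)t^2 - t - 4.
Check: g(1) = -34/3. ✓

g(t) = -6t^3 - (1/3)t^2 - t - 4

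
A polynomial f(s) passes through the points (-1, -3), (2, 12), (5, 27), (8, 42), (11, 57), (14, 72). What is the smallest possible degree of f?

1

Forward differences of the values at s = -1, 2, 5, 8, 11, 14:
  f  : -3  12  27  42  57  72
  Δ  : 15  15  15  15  15
  Δ^2: 0  0  0  0
  Δ^3: 0  0  0
  Δ^4: 0  0
  Δ^5: 0
The first differences are constant (15) and nonzero, while all higher differences vanish, so the minimal degree is 1.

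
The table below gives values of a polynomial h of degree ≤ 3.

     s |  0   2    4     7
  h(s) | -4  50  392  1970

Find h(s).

Write h(s) = as^3 + bs^2 + cs + d. Substituting each data point gives a linear system:
  d = -4
  8a + 4b + 2c + d = 50
  64a + 16b + 4c + d = 392
  343a + 49b + 7c + d = 1970
Solving the system yields a = 5, b = 6, c = -5, d = -4.
So h(s) = 5s^3 + 6s^2 - 5s - 4.
Check: h(4) = 392. ✓

h(s) = 5s^3 + 6s^2 - 5s - 4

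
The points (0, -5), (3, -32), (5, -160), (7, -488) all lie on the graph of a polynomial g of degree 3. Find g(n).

Using the Lagrange interpolation formula with nodes 0, 3, 5, 7:
  L_0(n) = (n - 3)(n - 5)(n - 7) / -105
  L_1(n) = n(n - 5)(n - 7) / 24
  L_2(n) = n(n - 3)(n - 7) / -20
  L_3(n) = n(n - 3)(n - 5) / 56
Then g(n) = -5·L_0(n) - 32·L_1(n) - 160·L_2(n) - 488·L_3(n).
Expanding and collecting terms gives g(n) = -2n^3 + 5n^2 - 6n - 5.
Check: g(0) = -5. ✓

g(n) = -2n^3 + 5n^2 - 6n - 5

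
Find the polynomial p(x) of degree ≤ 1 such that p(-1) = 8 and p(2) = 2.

Write p(x) = ax + b. Substituting each data point gives a linear system:
  -a + b = 8
  2a + b = 2
Solving the system yields a = -2, b = 6.
So p(x) = -2x + 6.
Check: p(-1) = 8. ✓

p(x) = -2x + 6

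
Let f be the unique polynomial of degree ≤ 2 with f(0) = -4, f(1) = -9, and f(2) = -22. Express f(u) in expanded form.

Using the Lagrange interpolation formula with nodes 0, 1, 2:
  L_0(u) = (u - 1)(u - 2) / 2
  L_1(u) = u(u - 2) / -1
  L_2(u) = u(u - 1) / 2
Then f(u) = -4·L_0(u) - 9·L_1(u) - 22·L_2(u).
Expanding and collecting terms gives f(u) = -4u^2 - u - 4.
Check: f(1) = -9. ✓

f(u) = -4u^2 - u - 4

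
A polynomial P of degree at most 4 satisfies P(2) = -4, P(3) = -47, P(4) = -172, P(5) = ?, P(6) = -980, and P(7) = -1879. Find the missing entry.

-451

On equispaced nodes a degree-4 polynomial has vanishing fifth forward difference, so
  - P(2) + 5·P(3) - 10·P(4) + 10·P(5) - 5·P(6) + P(7) = 0.
Substituting the known values and solving for P(5):
  10·P(5) = -4510
  P(5) = -451.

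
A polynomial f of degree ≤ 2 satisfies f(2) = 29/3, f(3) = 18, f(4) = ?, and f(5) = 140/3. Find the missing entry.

On equispaced nodes a degree-2 polynomial has vanishing third forward difference, so
  - f(2) + 3·f(3) - 3·f(4) + f(5) = 0.
Substituting the known values and solving for f(4):
  -3·f(4) = -91
  f(4) = 91/3.

91/3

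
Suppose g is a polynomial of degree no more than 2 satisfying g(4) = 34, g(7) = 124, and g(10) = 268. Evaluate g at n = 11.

Forward differences of the values at n = 4, 7, 10:
  g  : 34  124  268
  Δ  : 90  144
  Δ^2: 54
The second differences are constant, confirming degree 2.
Interpolating (Newton forward form) and evaluating at n = 11 gives g(11) = 328.

328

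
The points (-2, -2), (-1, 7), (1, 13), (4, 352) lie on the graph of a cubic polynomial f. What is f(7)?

1663

Using the Lagrange interpolation formula with nodes -2, -1, 1, 4:
  L_0(x) = (x + 1)(x - 1)(x - 4) / -18
  L_1(x) = (x + 2)(x - 1)(x - 4) / 10
  L_2(x) = (x + 2)(x + 1)(x - 4) / -18
  L_3(x) = (x + 2)(x + 1)(x - 1) / 90
Then f(x) = -2·L_0(x) + 7·L_1(x) + 13·L_2(x) + 352·L_3(x).
Expanding and collecting terms gives f(x) = 4x^3 + 6x^2 - x + 4.
Evaluating at x = 7: f(7) = 1663.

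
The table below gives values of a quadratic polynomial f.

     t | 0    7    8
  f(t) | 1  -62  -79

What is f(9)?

Using the Lagrange interpolation formula with nodes 0, 7, 8:
  L_0(t) = (t - 7)(t - 8) / 56
  L_1(t) = t(t - 8) / -7
  L_2(t) = t(t - 7) / 8
Then f(t) = 1·L_0(t) - 62·L_1(t) - 79·L_2(t).
Expanding and collecting terms gives f(t) = -t² - 2t + 1.
Evaluating at t = 9: f(9) = -98.

-98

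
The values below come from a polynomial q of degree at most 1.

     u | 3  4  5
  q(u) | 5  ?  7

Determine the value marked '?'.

The 2 known points determine the degree-1 polynomial uniquely.
Write q(u) = au + b. Substituting each data point gives a linear system:
  3a + b = 5
  5a + b = 7
Solving the system yields a = 1, b = 2.
So q(u) = u + 2.
Then q(4) = 6.

6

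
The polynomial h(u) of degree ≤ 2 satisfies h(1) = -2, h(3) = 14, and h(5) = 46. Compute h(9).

158

Using the Lagrange interpolation formula with nodes 1, 3, 5:
  L_0(u) = (u - 3)(u - 5) / 8
  L_1(u) = (u - 1)(u - 5) / -4
  L_2(u) = (u - 1)(u - 3) / 8
Then h(u) = -2·L_0(u) + 14·L_1(u) + 46·L_2(u).
Expanding and collecting terms gives h(u) = 2u^2 - 4.
Evaluating at u = 9: h(9) = 158.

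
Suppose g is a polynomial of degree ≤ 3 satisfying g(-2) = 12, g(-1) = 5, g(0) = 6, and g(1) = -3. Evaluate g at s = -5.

261

Forward differences of the values at s = -2, -1, 0, 1:
  g  : 12  5  6  -3
  Δ  : -7  1  -9
  Δ^2: 8  -10
  Δ^3: -18
The third differences are constant, confirming degree 3.
Interpolating (Newton forward form) and evaluating at s = -5 gives g(-5) = 261.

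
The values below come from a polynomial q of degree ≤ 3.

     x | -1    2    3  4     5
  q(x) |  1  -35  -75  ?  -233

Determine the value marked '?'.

The 4 known points determine the degree-3 polynomial uniquely.
Write q(x) = ax^3 + bx^2 + cx + d. Substituting each data point gives a linear system:
  -a + b - c + d = 1
  8a + 4b + 2c + d = -35
  27a + 9b + 3c + d = -75
  125a + 25b + 5c + d = -233
Solving the system yields a = -1, b = -3, c = -6, d = -3.
So q(x) = -x^3 - 3x^2 - 6x - 3.
Then q(4) = -139.

-139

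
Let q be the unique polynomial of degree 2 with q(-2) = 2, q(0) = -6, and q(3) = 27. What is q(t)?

Using the Lagrange interpolation formula with nodes -2, 0, 3:
  L_0(t) = t(t - 3) / 10
  L_1(t) = (t + 2)(t - 3) / -6
  L_2(t) = (t + 2)t / 15
Then q(t) = 2·L_0(t) - 6·L_1(t) + 27·L_2(t).
Expanding and collecting terms gives q(t) = 3t^2 + 2t - 6.
Check: q(0) = -6. ✓

q(t) = 3t^2 + 2t - 6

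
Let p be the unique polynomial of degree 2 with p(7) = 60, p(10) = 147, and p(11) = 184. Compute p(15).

372

Write p(s) = as^2 + bs + c. Substituting each data point gives a linear system:
  49a + 7b + c = 60
  100a + 10b + c = 147
  121a + 11b + c = 184
Solving the system yields a = 2, b = -5, c = -3.
So p(s) = 2s² - 5s - 3.
Then p(15) = 372.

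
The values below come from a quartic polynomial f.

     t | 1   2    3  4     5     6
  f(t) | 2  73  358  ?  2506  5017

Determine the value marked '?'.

1073

On equispaced nodes a degree-4 polynomial has vanishing fifth forward difference, so
  - f(1) + 5·f(2) - 10·f(3) + 10·f(4) - 5·f(5) + f(6) = 0.
Substituting the known values and solving for f(4):
  10·f(4) = 10730
  f(4) = 1073.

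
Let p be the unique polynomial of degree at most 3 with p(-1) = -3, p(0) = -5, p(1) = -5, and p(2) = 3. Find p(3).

25

Using the Lagrange interpolation formula with nodes -1, 0, 1, 2:
  L_0(s) = s(s - 1)(s - 2) / -6
  L_1(s) = (s + 1)(s - 1)(s - 2) / 2
  L_2(s) = (s + 1)s(s - 2) / -2
  L_3(s) = (s + 1)s(s - 1) / 6
Then p(s) = -3·L_0(s) - 5·L_1(s) - 5·L_2(s) + 3·L_3(s).
Expanding and collecting terms gives p(s) = s^3 + s^2 - 2s - 5.
Evaluating at s = 3: p(3) = 25.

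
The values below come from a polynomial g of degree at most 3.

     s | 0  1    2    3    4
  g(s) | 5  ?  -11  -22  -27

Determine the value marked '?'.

0

The 4 known points determine the degree-3 polynomial uniquely.
Write g(s) = as^3 + bs^2 + cs + d. Substituting each data point gives a linear system:
  d = 5
  8a + 4b + 2c + d = -11
  27a + 9b + 3c + d = -22
  64a + 16b + 4c + d = -27
Solving the system yields a = 1, b = -6, c = 0, d = 5.
So g(s) = s³ - 6s² + 5.
Then g(1) = 0.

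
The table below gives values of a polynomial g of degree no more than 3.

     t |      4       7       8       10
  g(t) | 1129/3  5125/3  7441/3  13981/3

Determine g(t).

g(t) = 4t^3 + 6t^2 + 6t + 1/3

Write g(t) = at^3 + bt^2 + ct + d. Substituting each data point gives a linear system:
  64a + 16b + 4c + d = 1129/3
  343a + 49b + 7c + d = 5125/3
  512a + 64b + 8c + d = 7441/3
  1000a + 100b + 10c + d = 13981/3
Solving the system yields a = 4, b = 6, c = 6, d = 1/3.
So g(t) = 4t^3 + 6t^2 + 6t + 1/3.
Check: g(10) = 13981/3. ✓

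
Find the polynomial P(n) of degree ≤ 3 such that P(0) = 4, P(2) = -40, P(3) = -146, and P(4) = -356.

Using the Lagrange interpolation formula with nodes 0, 2, 3, 4:
  L_0(n) = (n - 2)(n - 3)(n - 4) / -24
  L_1(n) = n(n - 3)(n - 4) / 4
  L_2(n) = n(n - 2)(n - 4) / -3
  L_3(n) = n(n - 2)(n - 3) / 8
Then P(n) = 4·L_0(n) - 40·L_1(n) - 146·L_2(n) - 356·L_3(n).
Expanding and collecting terms gives P(n) = -6n^3 + 2n^2 - 2n + 4.
Check: P(4) = -356. ✓

P(n) = -6n^3 + 2n^2 - 2n + 4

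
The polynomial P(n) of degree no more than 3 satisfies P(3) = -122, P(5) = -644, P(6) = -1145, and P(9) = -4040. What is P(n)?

P(n) = -6n^3 + 4n^2 + n + 1

Write P(n) = an^3 + bn^2 + cn + d. Substituting each data point gives a linear system:
  27a + 9b + 3c + d = -122
  125a + 25b + 5c + d = -644
  216a + 36b + 6c + d = -1145
  729a + 81b + 9c + d = -4040
Solving the system yields a = -6, b = 4, c = 1, d = 1.
So P(n) = -6n^3 + 4n^2 + n + 1.
Check: P(9) = -4040. ✓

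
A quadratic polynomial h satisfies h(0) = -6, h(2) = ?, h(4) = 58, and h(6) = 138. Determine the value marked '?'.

10

The 3 known points determine the degree-2 polynomial uniquely.
Write h(n) = an^2 + bn + c. Substituting each data point gives a linear system:
  c = -6
  16a + 4b + c = 58
  36a + 6b + c = 138
Solving the system yields a = 4, b = 0, c = -6.
So h(n) = 4n^2 - 6.
Then h(2) = 10.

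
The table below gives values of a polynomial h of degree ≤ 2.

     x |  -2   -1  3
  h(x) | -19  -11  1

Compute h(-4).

-41

Write h(x) = ax^2 + bx + c. Substituting each data point gives a linear system:
  4a - 2b + c = -19
  a - b + c = -11
  9a + 3b + c = 1
Solving the system yields a = -1, b = 5, c = -5.
So h(x) = -x² + 5x - 5.
Then h(-4) = -41.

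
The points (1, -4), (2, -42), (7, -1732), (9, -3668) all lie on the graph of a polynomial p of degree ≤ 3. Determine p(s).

Using the Lagrange interpolation formula with nodes 1, 2, 7, 9:
  L_0(s) = (s - 2)(s - 7)(s - 9) / -48
  L_1(s) = (s - 1)(s - 7)(s - 9) / 35
  L_2(s) = (s - 1)(s - 2)(s - 9) / -60
  L_3(s) = (s - 1)(s - 2)(s - 7) / 112
Then p(s) = -4·L_0(s) - 42·L_1(s) - 1732·L_2(s) - 3668·L_3(s).
Expanding and collecting terms gives p(s) = -5s^3 - 3s + 4.
Check: p(9) = -3668. ✓

p(s) = -5s^3 - 3s + 4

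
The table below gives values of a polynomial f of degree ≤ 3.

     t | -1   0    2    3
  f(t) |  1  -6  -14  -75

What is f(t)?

Write f(t) = at^3 + bt^2 + ct + d. Substituting each data point gives a linear system:
  -a + b - c + d = 1
  d = -6
  8a + 4b + 2c + d = -14
  27a + 9b + 3c + d = -75
Solving the system yields a = -5, b = 6, c = 4, d = -6.
So f(t) = -5t^3 + 6t^2 + 4t - 6.
Check: f(0) = -6. ✓

f(t) = -5t^3 + 6t^2 + 4t - 6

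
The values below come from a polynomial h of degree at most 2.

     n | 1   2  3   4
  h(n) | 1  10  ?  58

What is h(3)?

On equispaced nodes a degree-2 polynomial has vanishing third forward difference, so
  - h(1) + 3·h(2) - 3·h(3) + h(4) = 0.
Substituting the known values and solving for h(3):
  -3·h(3) = -87
  h(3) = 29.

29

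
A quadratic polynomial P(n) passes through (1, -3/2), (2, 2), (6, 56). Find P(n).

P(n) = 2n^2 - (5/2)n - 1

Write P(n) = an^2 + bn + c. Substituting each data point gives a linear system:
  a + b + c = -3/2
  4a + 2b + c = 2
  36a + 6b + c = 56
Solving the system yields a = 2, b = -5/2, c = -1.
So P(n) = 2n^2 - (5/2)n - 1.
Check: P(2) = 2. ✓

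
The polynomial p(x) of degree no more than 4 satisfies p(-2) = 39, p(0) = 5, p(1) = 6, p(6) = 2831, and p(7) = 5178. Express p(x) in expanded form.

p(x) = 2x^4 + x^3 + x^2 - 3x + 5

Using the Lagrange interpolation formula with nodes -2, 0, 1, 6, 7:
  L_0(x) = x(x - 1)(x - 6)(x - 7) / 432
  L_1(x) = (x + 2)(x - 1)(x - 6)(x - 7) / -84
  L_2(x) = (x + 2)x(x - 6)(x - 7) / 90
  L_3(x) = (x + 2)x(x - 1)(x - 7) / -240
  L_4(x) = (x + 2)x(x - 1)(x - 6) / 378
Then p(x) = 39·L_0(x) + 5·L_1(x) + 6·L_2(x) + 2831·L_3(x) + 5178·L_4(x).
Expanding and collecting terms gives p(x) = 2x^4 + x^3 + x^2 - 3x + 5.
Check: p(0) = 5. ✓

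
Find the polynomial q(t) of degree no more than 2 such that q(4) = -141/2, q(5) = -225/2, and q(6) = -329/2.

q(t) = -5t^2 + 3t - 5/2

Write q(t) = at^2 + bt + c. Substituting each data point gives a linear system:
  16a + 4b + c = -141/2
  25a + 5b + c = -225/2
  36a + 6b + c = -329/2
Solving the system yields a = -5, b = 3, c = -5/2.
So q(t) = -5t^2 + 3t - 5/2.
Check: q(5) = -225/2. ✓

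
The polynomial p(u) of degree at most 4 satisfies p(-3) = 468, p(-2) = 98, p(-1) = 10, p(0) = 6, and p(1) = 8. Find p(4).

Using the Lagrange interpolation formula with nodes -3, -2, -1, 0, 1:
  L_0(u) = (u + 2)(u + 1)u(u - 1) / 24
  L_1(u) = (u + 3)(u + 1)u(u - 1) / -6
  L_2(u) = (u + 3)(u + 2)u(u - 1) / 4
  L_3(u) = (u + 3)(u + 2)(u + 1)(u - 1) / -6
  L_4(u) = (u + 3)(u + 2)(u + 1)u / 24
Then p(u) = 468·L_0(u) + 98·L_1(u) + 10·L_2(u) + 6·L_3(u) + 8·L_4(u).
Expanding and collecting terms gives p(u) = 5u^4 - 3u^3 - 2u^2 + 2u + 6.
Evaluating at u = 4: p(4) = 1070.

1070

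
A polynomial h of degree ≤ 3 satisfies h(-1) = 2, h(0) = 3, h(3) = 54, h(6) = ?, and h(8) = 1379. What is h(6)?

555

The 4 known points determine the degree-3 polynomial uniquely.
Write h(u) = au^3 + bu^2 + cu + d. Substituting each data point gives a linear system:
  -a + b - c + d = 2
  d = 3
  27a + 9b + 3c + d = 54
  512a + 64b + 8c + d = 1379
Solving the system yields a = 3, b = -2, c = -4, d = 3.
So h(u) = 3u^3 - 2u^2 - 4u + 3.
Then h(6) = 555.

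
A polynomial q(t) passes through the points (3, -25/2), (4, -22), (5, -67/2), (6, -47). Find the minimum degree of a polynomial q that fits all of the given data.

Forward differences of the values at t = 3, 4, 5, 6:
  q  : -25/2  -22  -67/2  -47
  Δ  : -19/2  -23/2  -27/2
  Δ^2: -2  -2
  Δ^3: 0
The second differences are constant (-2) and nonzero, while all higher differences vanish, so the minimal degree is 2.

2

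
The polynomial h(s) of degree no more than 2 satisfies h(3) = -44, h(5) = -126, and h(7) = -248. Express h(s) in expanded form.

Write h(s) = as^2 + bs + c. Substituting each data point gives a linear system:
  9a + 3b + c = -44
  25a + 5b + c = -126
  49a + 7b + c = -248
Solving the system yields a = -5, b = -1, c = 4.
So h(s) = -5s^2 - s + 4.
Check: h(7) = -248. ✓

h(s) = -5s^2 - s + 4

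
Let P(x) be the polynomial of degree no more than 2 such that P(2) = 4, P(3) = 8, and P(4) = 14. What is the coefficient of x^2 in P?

Write P(x) = ax^2 + bx + c. Substituting each data point gives a linear system:
  4a + 2b + c = 4
  9a + 3b + c = 8
  16a + 4b + c = 14
Solving the system yields a = 1, b = -1, c = 2.
So P(x) = x² - x + 2.
The leading coefficient is 1.

1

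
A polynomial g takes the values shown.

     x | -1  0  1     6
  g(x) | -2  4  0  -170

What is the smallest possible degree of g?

Divided differences on the nodes -1, 0, 1, 6:
  order 0: -2  4  0  -170
  order 1: 6  -4  -34
  order 2: -5  -5
  order 3: 0
The order-2 divided differences are all -5 (nonzero) and every higher order vanishes, so the data lies on a polynomial of degree exactly 2.

2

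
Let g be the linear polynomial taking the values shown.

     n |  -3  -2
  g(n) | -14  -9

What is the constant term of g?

Write g(n) = an + b. Substituting each data point gives a linear system:
  -3a + b = -14
  -2a + b = -9
Solving the system yields a = 5, b = 1.
So g(n) = 5n + 1.
The constant term is 1.

1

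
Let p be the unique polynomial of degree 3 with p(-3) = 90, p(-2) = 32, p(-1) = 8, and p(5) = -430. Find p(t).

p(t) = -3t^3 - t^2 - 6t

Write p(t) = at^3 + bt^2 + ct + d. Substituting each data point gives a linear system:
  -27a + 9b - 3c + d = 90
  -8a + 4b - 2c + d = 32
  -a + b - c + d = 8
  125a + 25b + 5c + d = -430
Solving the system yields a = -3, b = -1, c = -6, d = 0.
So p(t) = -3t^3 - t^2 - 6t.
Check: p(-3) = 90. ✓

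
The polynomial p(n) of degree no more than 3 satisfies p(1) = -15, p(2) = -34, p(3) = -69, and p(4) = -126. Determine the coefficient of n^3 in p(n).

Write p(n) = an^3 + bn^2 + cn + d. Substituting each data point gives a linear system:
  a + b + c + d = -15
  8a + 4b + 2c + d = -34
  27a + 9b + 3c + d = -69
  64a + 16b + 4c + d = -126
Solving the system yields a = -1, b = -2, c = -6, d = -6.
So p(n) = -n^3 - 2n^2 - 6n - 6.
The leading coefficient is -1.

-1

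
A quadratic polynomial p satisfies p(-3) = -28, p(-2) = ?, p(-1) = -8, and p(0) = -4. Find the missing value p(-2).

-16

On equispaced nodes a degree-2 polynomial has vanishing third forward difference, so
  - p(-3) + 3·p(-2) - 3·p(-1) + p(0) = 0.
Substituting the known values and solving for p(-2):
  3·p(-2) = -48
  p(-2) = -16.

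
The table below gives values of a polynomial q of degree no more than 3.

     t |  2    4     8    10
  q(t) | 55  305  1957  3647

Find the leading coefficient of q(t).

Write q(t) = at^3 + bt^2 + ct + d. Substituting each data point gives a linear system:
  8a + 4b + 2c + d = 55
  64a + 16b + 4c + d = 305
  512a + 64b + 8c + d = 1957
  1000a + 100b + 10c + d = 3647
Solving the system yields a = 3, b = 6, c = 5, d = -3.
So q(t) = 3t^3 + 6t^2 + 5t - 3.
The leading coefficient is 3.

3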